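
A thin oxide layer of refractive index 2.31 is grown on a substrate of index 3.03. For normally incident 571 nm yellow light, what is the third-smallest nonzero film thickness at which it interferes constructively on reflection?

371 nm

At the upper boundary (n = 1.0 to n = 2.31) the reflected ray undergoes a half-wave phase shift.
At the lower boundary (n = 2.31 to n = 3.03) the reflected ray undergoes a half-wave phase shift.
Zero or two π shifts → no net half-wave offset.
For maximum reflection here: 2 n t = m λ.
The third-smallest nonzero thickness corresponds to m = 3: t = m λ / (2 n) = 3.00 × 571 / (2 × 2.31) = 371 nm.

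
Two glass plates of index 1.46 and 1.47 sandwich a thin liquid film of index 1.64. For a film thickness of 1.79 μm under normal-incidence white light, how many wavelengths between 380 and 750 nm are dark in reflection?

8

Top surface (1.46 → 1.64): reflection off a higher-index medium gives a half-wave phase shift.
Bottom surface (1.64 → 1.47): reflection off a lower-index medium gives no phase shift.
Exactly one π shift → a net half-wave offset.
For dark reflection here: 2 n t = m λ.
λ = 2 n t / m = 5871 / m nm.
m=7: 839 nm (IR); m=8: 734 nm (visible); m=9: 652 nm (visible); m=10: 587 nm (visible); m=11: 534 nm (visible); m=12: 489 nm (visible); m=13: 452 nm (visible); m=14: 419 nm (visible); m=15: 391 nm (visible); m=16: 367 nm (UV).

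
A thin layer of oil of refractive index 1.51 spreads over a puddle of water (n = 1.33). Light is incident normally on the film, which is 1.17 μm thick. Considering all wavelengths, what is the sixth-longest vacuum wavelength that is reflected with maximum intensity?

Top surface (1.0 → 1.51): reflection off a higher-index medium gives a half-wave phase shift.
Bottom surface (1.51 → 1.33): reflection off a lower-index medium gives no phase shift.
Exactly one π shift → a net half-wave offset.
For maximum reflection here: 2 n t = (m + ½) λ.
λ = 2 n t / (m + ½). The sixth-longest wavelength is m = 5: λ = 2 × 1.51 × 1170 / 5.50 = 642 nm.

642 nm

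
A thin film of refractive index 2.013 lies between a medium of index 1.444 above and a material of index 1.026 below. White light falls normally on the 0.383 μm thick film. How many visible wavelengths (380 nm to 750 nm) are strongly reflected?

2

At the upper boundary (n = 1.444 to n = 2.013) the reflected ray undergoes a half-wave phase shift.
Ray reflecting at the bottom interface goes from n = 2.013 toward n = 1.026: no phase shift.
Net: one phase inversion between the two reflected rays.
So the condition for constructive reflection is 2 n t = (m + ½) λ.
λ = 2 n t / (m + ½) = 1542 / (m + ½) nm.
m=1: 1028 nm (IR); m=2: 617 nm (visible); m=3: 441 nm (visible); m=4: 343 nm (UV).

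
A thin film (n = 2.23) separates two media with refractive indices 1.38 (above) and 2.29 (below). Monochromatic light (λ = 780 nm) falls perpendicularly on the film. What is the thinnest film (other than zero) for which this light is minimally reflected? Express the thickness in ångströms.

Ray reflecting at the top interface goes from n = 1.38 toward n = 2.23: a half-wave phase shift.
Ray reflecting at the bottom interface goes from n = 2.23 toward n = 2.29: a half-wave phase shift.
Net: no relative phase inversion (both shifts match).
So the condition for destructive reflection is 2 n t = (m + ½) λ.
Minimum at m = 0: t = λ / (4 n) = 780 / (4 × 2.23) = 87.4 nm.

874 Å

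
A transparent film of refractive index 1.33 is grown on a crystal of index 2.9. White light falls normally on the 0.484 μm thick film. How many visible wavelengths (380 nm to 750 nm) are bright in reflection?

At the upper boundary (n = 1.0 to n = 1.33) the reflected ray undergoes a half-wave phase shift.
Bottom surface (1.33 → 2.9): reflection off a higher-index medium gives a half-wave phase shift.
Zero or two π shifts → no net half-wave offset.
With no net inversion, constructive interference in reflection requires 2 n t = m λ.
λ = 2 n t / m = 1287 / m nm.
m=1: 1287 nm (IR); m=2: 644 nm (visible); m=3: 429 nm (visible); m=4: 322 nm (UV).

2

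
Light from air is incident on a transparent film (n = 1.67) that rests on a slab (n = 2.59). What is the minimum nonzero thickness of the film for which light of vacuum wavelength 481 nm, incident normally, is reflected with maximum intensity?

Ray reflecting at the top interface goes from n = 1.0 toward n = 1.67: a half-wave phase shift.
Ray reflecting at the bottom interface goes from n = 1.67 toward n = 2.59: a half-wave phase shift.
Net: no relative phase inversion (both shifts match).
For strong reflection here: 2 n t = m λ.
Minimum nonzero at m = 1: t = λ / (2 n) = 481 / (2 × 1.67) = 144 nm.

144 nm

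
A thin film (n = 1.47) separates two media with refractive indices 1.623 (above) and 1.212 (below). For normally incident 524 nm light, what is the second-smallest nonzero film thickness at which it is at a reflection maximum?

356 nm

Top surface (1.623 → 1.47): reflection off a lower-index medium gives no phase shift.
Bottom surface (1.47 → 1.212): reflection off a lower-index medium gives no phase shift.
Net: no relative phase inversion (both shifts match).
So the condition for constructive reflection is 2 n t = m λ.
The second-smallest nonzero thickness corresponds to m = 2: t = m λ / (2 n) = 2.00 × 524 / (2 × 1.47) = 356 nm.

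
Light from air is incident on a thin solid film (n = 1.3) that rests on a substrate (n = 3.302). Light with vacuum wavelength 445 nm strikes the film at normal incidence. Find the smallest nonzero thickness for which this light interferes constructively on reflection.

171 nm

At the upper boundary (n = 1.0 to n = 1.3) the reflected ray undergoes a half-wave phase shift.
Bottom surface (1.3 → 3.302): reflection off a higher-index medium gives a half-wave phase shift.
Zero or two π shifts → no net half-wave offset.
For strong reflection here: 2 n t = m λ.
The smallest nonzero thickness corresponds to m = 1: t = m λ / (2 n) = 1.00 × 445 / (2 × 1.3) = 171 nm.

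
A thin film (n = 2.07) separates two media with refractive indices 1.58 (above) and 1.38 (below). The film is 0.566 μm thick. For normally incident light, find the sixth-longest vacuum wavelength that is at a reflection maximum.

426 nm

At the upper boundary (n = 1.58 to n = 2.07) the reflected ray undergoes a half-wave phase shift.
At the lower boundary (n = 2.07 to n = 1.38) the reflected ray undergoes no phase shift.
Exactly one π shift → a net half-wave offset.
With one net inversion, constructive interference in reflection requires 2 n t = (m + ½) λ.
λ = 2 n t / (m + ½). The sixth-longest wavelength is m = 5: λ = 2 × 2.07 × 566 / 5.50 = 426 nm.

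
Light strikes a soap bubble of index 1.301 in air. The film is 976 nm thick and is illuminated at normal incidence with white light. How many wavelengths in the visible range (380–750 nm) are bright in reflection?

Top surface (1.0 → 1.301): reflection off a higher-index medium gives a half-wave phase shift.
At the lower boundary (n = 1.301 to n = 1.0) the reflected ray undergoes no phase shift.
Net: one phase inversion between the two reflected rays.
With one net inversion, constructive interference in reflection requires 2 n t = (m + ½) λ.
λ = 2 n t / (m + ½) = 2540 / (m + ½) nm.
m=2: 1016 nm (IR); m=3: 726 nm (visible); m=4: 564 nm (visible); m=5: 462 nm (visible); m=6: 391 nm (visible); m=7: 339 nm (UV).

4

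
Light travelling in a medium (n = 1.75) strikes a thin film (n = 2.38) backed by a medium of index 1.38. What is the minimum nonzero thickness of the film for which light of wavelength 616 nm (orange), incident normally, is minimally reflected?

129 nm

Top surface (1.75 → 2.38): reflection off a higher-index medium gives a half-wave phase shift.
Ray reflecting at the bottom interface goes from n = 2.38 toward n = 1.38: no phase shift.
Exactly one π shift → a net half-wave offset.
With one net inversion, destructive interference in reflection requires 2 n t = m λ.
Minimum nonzero at m = 1: t = λ / (2 n) = 616 / (2 × 2.38) = 129 nm.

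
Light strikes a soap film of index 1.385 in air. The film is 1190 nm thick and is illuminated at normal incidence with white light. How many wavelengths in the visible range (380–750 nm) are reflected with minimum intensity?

Ray reflecting at the top interface goes from n = 1.0 toward n = 1.385: a half-wave phase shift.
Bottom surface (1.385 → 1.0): reflection off a lower-index medium gives no phase shift.
Net: one phase inversion between the two reflected rays.
For minimum reflection here: 2 n t = m λ.
λ = 2 n t / m = 3296 / m nm.
m=4: 824 nm (IR); m=5: 659 nm (visible); m=6: 549 nm (visible); m=7: 471 nm (visible); m=8: 412 nm (visible); m=9: 366 nm (UV).

4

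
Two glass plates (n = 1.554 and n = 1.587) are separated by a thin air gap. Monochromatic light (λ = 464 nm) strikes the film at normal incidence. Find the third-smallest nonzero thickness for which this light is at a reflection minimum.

Top surface (1.554 → 1.0): reflection off a lower-index medium gives no phase shift.
Bottom surface (1.0 → 1.587): reflection off a higher-index medium gives a half-wave phase shift.
Net: one phase inversion between the two reflected rays.
With one net inversion, destructive interference in reflection requires 2 n t = m λ.
The third-smallest nonzero thickness corresponds to m = 3: t = m λ / (2 n) = 3.00 × 464 / (2 × 1.0) = 696 nm.

696 nm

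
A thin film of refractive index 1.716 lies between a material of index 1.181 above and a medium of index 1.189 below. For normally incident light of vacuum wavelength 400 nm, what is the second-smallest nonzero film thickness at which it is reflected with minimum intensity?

Top surface (1.181 → 1.716): reflection off a higher-index medium gives a half-wave phase shift.
At the lower boundary (n = 1.716 to n = 1.189) the reflected ray undergoes no phase shift.
The two reflections differ by half a wavelength.
With one net inversion, destructive interference in reflection requires 2 n t = m λ.
The second-smallest nonzero thickness corresponds to m = 2: t = m λ / (2 n) = 2.00 × 400 / (2 × 1.716) = 233 nm.

233 nm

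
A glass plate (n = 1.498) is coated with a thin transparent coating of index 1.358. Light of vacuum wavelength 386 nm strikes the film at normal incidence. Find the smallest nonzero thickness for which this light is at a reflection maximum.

At the upper boundary (n = 1.0 to n = 1.358) the reflected ray undergoes a half-wave phase shift.
At the lower boundary (n = 1.358 to n = 1.498) the reflected ray undergoes a half-wave phase shift.
The two reflections carry the same phase change, so no net offset.
For strong reflection here: 2 n t = m λ.
The smallest nonzero thickness corresponds to m = 1: t = m λ / (2 n) = 1.00 × 386 / (2 × 1.358) = 142 nm.

142 nm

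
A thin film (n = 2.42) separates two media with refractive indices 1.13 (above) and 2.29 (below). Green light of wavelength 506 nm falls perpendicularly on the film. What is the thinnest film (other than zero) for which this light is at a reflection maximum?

Ray reflecting at the top interface goes from n = 1.13 toward n = 2.42: a half-wave phase shift.
Bottom surface (2.42 → 2.29): reflection off a lower-index medium gives no phase shift.
Net: one phase inversion between the two reflected rays.
For maximum reflection here: 2 n t = (m + ½) λ.
Minimum at m = 0: t = λ / (4 n) = 506 / (4 × 2.42) = 52.3 nm.

52.3 nm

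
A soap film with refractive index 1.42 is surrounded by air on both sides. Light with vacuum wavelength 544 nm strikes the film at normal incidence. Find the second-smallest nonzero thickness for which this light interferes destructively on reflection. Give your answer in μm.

Top surface (1.0 → 1.42): reflection off a higher-index medium gives a half-wave phase shift.
At the lower boundary (n = 1.42 to n = 1.0) the reflected ray undergoes no phase shift.
The two reflections differ by half a wavelength.
For dark reflection here: 2 n t = m λ.
The second-smallest nonzero thickness corresponds to m = 2: t = m λ / (2 n) = 2.00 × 544 / (2 × 1.42) = 383 nm.

0.383 μm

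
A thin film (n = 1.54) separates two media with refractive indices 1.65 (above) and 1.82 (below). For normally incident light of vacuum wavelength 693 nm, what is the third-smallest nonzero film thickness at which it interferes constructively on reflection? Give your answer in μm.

Top surface (1.65 → 1.54): reflection off a lower-index medium gives no phase shift.
Bottom surface (1.54 → 1.82): reflection off a higher-index medium gives a half-wave phase shift.
Net: one phase inversion between the two reflected rays.
For strong reflection here: 2 n t = (m + ½) λ.
The third-smallest nonzero thickness corresponds to m = 2: t = (m + ½) λ / (2 n) = 2.50 × 693 / (2 × 1.54) = 563 nm.

0.563 μm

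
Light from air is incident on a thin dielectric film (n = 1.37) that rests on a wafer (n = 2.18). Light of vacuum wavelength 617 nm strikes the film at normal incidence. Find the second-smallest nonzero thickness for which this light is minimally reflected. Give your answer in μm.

0.338 μm

Top surface (1.0 → 1.37): reflection off a higher-index medium gives a half-wave phase shift.
Ray reflecting at the bottom interface goes from n = 1.37 toward n = 2.18: a half-wave phase shift.
Zero or two π shifts → no net half-wave offset.
For minimum reflection here: 2 n t = (m + ½) λ.
The second-smallest nonzero thickness corresponds to m = 1: t = (m + ½) λ / (2 n) = 1.50 × 617 / (2 × 1.37) = 338 nm.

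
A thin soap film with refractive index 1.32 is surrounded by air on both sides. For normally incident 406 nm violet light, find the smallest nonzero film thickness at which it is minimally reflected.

154 nm

Top surface (1.0 → 1.32): reflection off a higher-index medium gives a half-wave phase shift.
Ray reflecting at the bottom interface goes from n = 1.32 toward n = 1.0: no phase shift.
The two reflections differ by half a wavelength.
So the condition for destructive reflection is 2 n t = m λ.
Minimum nonzero at m = 1: t = λ / (2 n) = 406 / (2 × 1.32) = 154 nm.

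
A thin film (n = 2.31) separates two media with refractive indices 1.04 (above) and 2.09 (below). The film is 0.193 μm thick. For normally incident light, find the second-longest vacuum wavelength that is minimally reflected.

At the upper boundary (n = 1.04 to n = 2.31) the reflected ray undergoes a half-wave phase shift.
Ray reflecting at the bottom interface goes from n = 2.31 toward n = 2.09: no phase shift.
The two reflections differ by half a wavelength.
So the condition for destructive reflection is 2 n t = m λ.
λ = 2 n t / m. The second-longest wavelength is m = 2: λ = 2 × 2.31 × 193 / 2.00 = 446 nm.

446 nm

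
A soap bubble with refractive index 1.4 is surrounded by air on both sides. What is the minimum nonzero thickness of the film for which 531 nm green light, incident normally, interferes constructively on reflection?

Ray reflecting at the top interface goes from n = 1.0 toward n = 1.4: a half-wave phase shift.
At the lower boundary (n = 1.4 to n = 1.0) the reflected ray undergoes no phase shift.
Net: one phase inversion between the two reflected rays.
For maximum reflection here: 2 n t = (m + ½) λ.
Minimum at m = 0: t = λ / (4 n) = 531 / (4 × 1.4) = 94.8 nm.

94.8 nm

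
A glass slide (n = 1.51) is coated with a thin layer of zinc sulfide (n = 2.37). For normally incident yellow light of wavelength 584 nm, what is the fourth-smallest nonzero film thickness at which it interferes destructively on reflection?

Ray reflecting at the top interface goes from n = 1.0 toward n = 2.37: a half-wave phase shift.
At the lower boundary (n = 2.37 to n = 1.51) the reflected ray undergoes no phase shift.
Net: one phase inversion between the two reflected rays.
So the condition for destructive reflection is 2 n t = m λ.
The fourth-smallest nonzero thickness corresponds to m = 4: t = m λ / (2 n) = 4.00 × 584 / (2 × 2.37) = 493 nm.

493 nm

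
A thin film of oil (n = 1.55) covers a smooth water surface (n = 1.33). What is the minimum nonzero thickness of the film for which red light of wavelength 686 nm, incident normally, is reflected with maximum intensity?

Top surface (1.0 → 1.55): reflection off a higher-index medium gives a half-wave phase shift.
At the lower boundary (n = 1.55 to n = 1.33) the reflected ray undergoes no phase shift.
Exactly one π shift → a net half-wave offset.
So the condition for constructive reflection is 2 n t = (m + ½) λ.
Minimum at m = 0: t = λ / (4 n) = 686 / (4 × 1.55) = 111 nm.

111 nm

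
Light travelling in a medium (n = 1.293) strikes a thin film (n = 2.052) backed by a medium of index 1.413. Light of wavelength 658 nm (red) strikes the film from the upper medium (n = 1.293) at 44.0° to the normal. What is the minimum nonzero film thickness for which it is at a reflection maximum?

89.2 nm

At the upper boundary (n = 1.293 to n = 2.052) the reflected ray undergoes a half-wave phase shift.
Ray reflecting at the bottom interface goes from n = 2.052 toward n = 1.413: no phase shift.
Exactly one π shift → a net half-wave offset.
So the condition for constructive reflection is 2 n t cos θ_r = (m + ½) λ.
Snell's law: 1.293 sin 44.0° = 2.052 sin θ_r → sin θ_r = 0.438, cos θ_r = 0.899.
Minimum at m = 0: t = λ / (4 n cos θ_r) = 658 / (4 × 2.052 × 0.899) = 89.2 nm.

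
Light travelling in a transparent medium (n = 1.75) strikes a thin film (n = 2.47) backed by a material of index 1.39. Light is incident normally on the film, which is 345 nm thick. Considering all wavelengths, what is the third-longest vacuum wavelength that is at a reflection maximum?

At the upper boundary (n = 1.75 to n = 2.47) the reflected ray undergoes a half-wave phase shift.
Bottom surface (2.47 → 1.39): reflection off a lower-index medium gives no phase shift.
Exactly one π shift → a net half-wave offset.
So the condition for constructive reflection is 2 n t = (m + ½) λ.
λ = 2 n t / (m + ½). The third-longest wavelength is m = 2: λ = 2 × 2.47 × 345 / 2.50 = 682 nm.

682 nm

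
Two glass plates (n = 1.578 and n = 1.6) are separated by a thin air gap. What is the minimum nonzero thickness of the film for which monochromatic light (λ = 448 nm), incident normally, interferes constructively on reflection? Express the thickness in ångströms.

1120 Å

Top surface (1.578 → 1.0): reflection off a lower-index medium gives no phase shift.
Ray reflecting at the bottom interface goes from n = 1.0 toward n = 1.6: a half-wave phase shift.
The two reflections differ by half a wavelength.
For strong reflection here: 2 n t = (m + ½) λ.
Minimum at m = 0: t = λ / (4 n) = 448 / (4 × 1.0) = 112 nm.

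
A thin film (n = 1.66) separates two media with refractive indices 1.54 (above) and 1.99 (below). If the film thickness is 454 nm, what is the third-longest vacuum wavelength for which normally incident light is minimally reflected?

At the upper boundary (n = 1.54 to n = 1.66) the reflected ray undergoes a half-wave phase shift.
At the lower boundary (n = 1.66 to n = 1.99) the reflected ray undergoes a half-wave phase shift.
Zero or two π shifts → no net half-wave offset.
For minimum reflection here: 2 n t = (m + ½) λ.
λ = 2 n t / (m + ½). The third-longest wavelength is m = 2: λ = 2 × 1.66 × 454 / 2.50 = 603 nm.

603 nm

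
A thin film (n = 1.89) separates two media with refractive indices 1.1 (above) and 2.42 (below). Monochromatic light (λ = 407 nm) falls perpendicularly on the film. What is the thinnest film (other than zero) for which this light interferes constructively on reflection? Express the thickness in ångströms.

At the upper boundary (n = 1.1 to n = 1.89) the reflected ray undergoes a half-wave phase shift.
Bottom surface (1.89 → 2.42): reflection off a higher-index medium gives a half-wave phase shift.
The two reflections carry the same phase change, so no net offset.
For strong reflection here: 2 n t = m λ.
Minimum nonzero at m = 1: t = λ / (2 n) = 407 / (2 × 1.89) = 108 nm.

1077 Å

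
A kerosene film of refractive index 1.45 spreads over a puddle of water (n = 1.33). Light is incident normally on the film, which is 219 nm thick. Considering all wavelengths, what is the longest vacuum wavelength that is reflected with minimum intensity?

Top surface (1.0 → 1.45): reflection off a higher-index medium gives a half-wave phase shift.
Bottom surface (1.45 → 1.33): reflection off a lower-index medium gives no phase shift.
Exactly one π shift → a net half-wave offset.
So the condition for destructive reflection is 2 n t = m λ.
λ = 2 n t / m. The longest wavelength is m = 1: λ = 2 × 1.45 × 219 / 1.00 = 635 nm.

635 nm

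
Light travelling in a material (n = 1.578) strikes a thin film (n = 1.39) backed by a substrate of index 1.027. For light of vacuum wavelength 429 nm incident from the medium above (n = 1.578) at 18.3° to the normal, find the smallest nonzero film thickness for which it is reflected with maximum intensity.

165 nm

Ray reflecting at the top interface goes from n = 1.578 toward n = 1.39: no phase shift.
Ray reflecting at the bottom interface goes from n = 1.39 toward n = 1.027: no phase shift.
The two reflections carry the same phase change, so no net offset.
For bright reflection here: 2 n t cos θ_r = m λ.
Snell's law: 1.578 sin 18.3° = 1.39 sin θ_r → sin θ_r = 0.356, cos θ_r = 0.934.
Minimum nonzero at m = 1: t = λ / (2 n cos θ_r) = 429 / (2 × 1.39 × 0.934) = 165 nm.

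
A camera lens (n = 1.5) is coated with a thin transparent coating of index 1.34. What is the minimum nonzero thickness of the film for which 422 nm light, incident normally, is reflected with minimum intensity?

Top surface (1.0 → 1.34): reflection off a higher-index medium gives a half-wave phase shift.
Bottom surface (1.34 → 1.5): reflection off a higher-index medium gives a half-wave phase shift.
The two reflections carry the same phase change, so no net offset.
For weak reflection here: 2 n t = (m + ½) λ.
Minimum at m = 0: t = λ / (4 n) = 422 / (4 × 1.34) = 78.7 nm.

78.7 nm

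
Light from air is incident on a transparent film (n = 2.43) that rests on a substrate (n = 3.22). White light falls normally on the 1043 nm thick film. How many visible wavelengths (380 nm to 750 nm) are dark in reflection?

Ray reflecting at the top interface goes from n = 1.0 toward n = 2.43: a half-wave phase shift.
At the lower boundary (n = 2.43 to n = 3.22) the reflected ray undergoes a half-wave phase shift.
Zero or two π shifts → no net half-wave offset.
So the condition for destructive reflection is 2 n t = (m + ½) λ.
λ = 2 n t / (m + ½) = 5069 / (m + ½) nm.
m=6: 780 nm (IR); m=7: 676 nm (visible); m=8: 596 nm (visible); m=9: 534 nm (visible); m=10: 483 nm (visible); m=11: 441 nm (visible); m=12: 406 nm (visible); m=13: 375 nm (UV).

6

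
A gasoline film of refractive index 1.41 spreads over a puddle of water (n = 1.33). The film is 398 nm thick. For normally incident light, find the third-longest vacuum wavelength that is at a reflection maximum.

Top surface (1.0 → 1.41): reflection off a higher-index medium gives a half-wave phase shift.
Ray reflecting at the bottom interface goes from n = 1.41 toward n = 1.33: no phase shift.
Exactly one π shift → a net half-wave offset.
With one net inversion, constructive interference in reflection requires 2 n t = (m + ½) λ.
λ = 2 n t / (m + ½). The third-longest wavelength is m = 2: λ = 2 × 1.41 × 398 / 2.50 = 449 nm.

449 nm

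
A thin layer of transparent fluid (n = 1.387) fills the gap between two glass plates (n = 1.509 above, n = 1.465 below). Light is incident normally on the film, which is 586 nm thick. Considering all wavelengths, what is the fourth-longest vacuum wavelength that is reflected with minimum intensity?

Top surface (1.509 → 1.387): reflection off a lower-index medium gives no phase shift.
At the lower boundary (n = 1.387 to n = 1.465) the reflected ray undergoes a half-wave phase shift.
Net: one phase inversion between the two reflected rays.
So the condition for destructive reflection is 2 n t = m λ.
λ = 2 n t / m. The fourth-longest wavelength is m = 4: λ = 2 × 1.387 × 586 / 4.00 = 406 nm.

406 nm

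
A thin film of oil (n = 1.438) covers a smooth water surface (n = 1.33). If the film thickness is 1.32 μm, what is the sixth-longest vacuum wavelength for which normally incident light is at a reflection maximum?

Top surface (1.0 → 1.438): reflection off a higher-index medium gives a half-wave phase shift.
At the lower boundary (n = 1.438 to n = 1.33) the reflected ray undergoes no phase shift.
The two reflections differ by half a wavelength.
For bright reflection here: 2 n t = (m + ½) λ.
λ = 2 n t / (m + ½). The sixth-longest wavelength is m = 5: λ = 2 × 1.438 × 1320 / 5.50 = 690 nm.

690 nm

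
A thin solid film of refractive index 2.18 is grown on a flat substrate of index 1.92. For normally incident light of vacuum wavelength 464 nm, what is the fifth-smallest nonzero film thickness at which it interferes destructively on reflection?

Top surface (1.0 → 2.18): reflection off a higher-index medium gives a half-wave phase shift.
Bottom surface (2.18 → 1.92): reflection off a lower-index medium gives no phase shift.
Net: one phase inversion between the two reflected rays.
With one net inversion, destructive interference in reflection requires 2 n t = m λ.
The fifth-smallest nonzero thickness corresponds to m = 5: t = m λ / (2 n) = 5.00 × 464 / (2 × 2.18) = 532 nm.

532 nm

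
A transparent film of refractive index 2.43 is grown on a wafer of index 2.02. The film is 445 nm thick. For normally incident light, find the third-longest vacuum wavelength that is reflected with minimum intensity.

721 nm

Top surface (1.0 → 2.43): reflection off a higher-index medium gives a half-wave phase shift.
Ray reflecting at the bottom interface goes from n = 2.43 toward n = 2.02: no phase shift.
Net: one phase inversion between the two reflected rays.
With one net inversion, destructive interference in reflection requires 2 n t = m λ.
λ = 2 n t / m. The third-longest wavelength is m = 3: λ = 2 × 2.43 × 445 / 3.00 = 721 nm.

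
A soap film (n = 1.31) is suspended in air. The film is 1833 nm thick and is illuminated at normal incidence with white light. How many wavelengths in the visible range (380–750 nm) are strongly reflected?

7

Ray reflecting at the top interface goes from n = 1.0 toward n = 1.31: a half-wave phase shift.
At the lower boundary (n = 1.31 to n = 1.0) the reflected ray undergoes no phase shift.
Exactly one π shift → a net half-wave offset.
So the condition for constructive reflection is 2 n t = (m + ½) λ.
λ = 2 n t / (m + ½) = 4802 / (m + ½) nm.
m=5: 873 nm (IR); m=6: 739 nm (visible); m=7: 640 nm (visible); m=8: 565 nm (visible); m=9: 506 nm (visible); m=10: 457 nm (visible); m=11: 418 nm (visible); m=12: 384 nm (visible); m=13: 356 nm (UV).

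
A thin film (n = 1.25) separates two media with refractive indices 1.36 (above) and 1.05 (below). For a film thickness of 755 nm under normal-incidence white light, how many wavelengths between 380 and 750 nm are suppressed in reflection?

At the upper boundary (n = 1.36 to n = 1.25) the reflected ray undergoes no phase shift.
At the lower boundary (n = 1.25 to n = 1.05) the reflected ray undergoes no phase shift.
Net: no relative phase inversion (both shifts match).
For dark reflection here: 2 n t = (m + ½) λ.
λ = 2 n t / (m + ½) = 1888 / (m + ½) nm.
m=2: 755 nm (IR); m=3: 539 nm (visible); m=4: 419 nm (visible); m=5: 343 nm (UV).

2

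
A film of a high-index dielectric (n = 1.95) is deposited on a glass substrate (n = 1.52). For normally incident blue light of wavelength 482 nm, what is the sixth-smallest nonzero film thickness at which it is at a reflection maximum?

Ray reflecting at the top interface goes from n = 1.0 toward n = 1.95: a half-wave phase shift.
At the lower boundary (n = 1.95 to n = 1.52) the reflected ray undergoes no phase shift.
Net: one phase inversion between the two reflected rays.
For bright reflection here: 2 n t = (m + ½) λ.
The sixth-smallest nonzero thickness corresponds to m = 5: t = (m + ½) λ / (2 n) = 5.50 × 482 / (2 × 1.95) = 680 nm.

680 nm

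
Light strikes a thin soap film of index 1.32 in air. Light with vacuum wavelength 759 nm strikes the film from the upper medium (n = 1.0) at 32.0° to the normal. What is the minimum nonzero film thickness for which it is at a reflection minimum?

314 nm

Top surface (1.0 → 1.32): reflection off a higher-index medium gives a half-wave phase shift.
Ray reflecting at the bottom interface goes from n = 1.32 toward n = 1.0: no phase shift.
Net: one phase inversion between the two reflected rays.
So the condition for destructive reflection is 2 n t cos θ_r = m λ.
Snell's law: 1.0 sin 32.0° = 1.32 sin θ_r → sin θ_r = 0.401, cos θ_r = 0.916.
Minimum nonzero at m = 1: t = λ / (2 n cos θ_r) = 759 / (2 × 1.32 × 0.916) = 314 nm.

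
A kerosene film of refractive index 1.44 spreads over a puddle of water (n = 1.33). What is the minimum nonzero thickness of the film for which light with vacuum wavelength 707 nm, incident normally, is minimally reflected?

Ray reflecting at the top interface goes from n = 1.0 toward n = 1.44: a half-wave phase shift.
Bottom surface (1.44 → 1.33): reflection off a lower-index medium gives no phase shift.
The two reflections differ by half a wavelength.
So the condition for destructive reflection is 2 n t = m λ.
Minimum nonzero at m = 1: t = λ / (2 n) = 707 / (2 × 1.44) = 245 nm.

245 nm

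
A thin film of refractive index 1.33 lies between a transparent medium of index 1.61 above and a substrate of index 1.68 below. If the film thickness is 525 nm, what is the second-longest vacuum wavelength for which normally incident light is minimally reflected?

At the upper boundary (n = 1.61 to n = 1.33) the reflected ray undergoes no phase shift.
Bottom surface (1.33 → 1.68): reflection off a higher-index medium gives a half-wave phase shift.
Exactly one π shift → a net half-wave offset.
For dark reflection here: 2 n t = m λ.
λ = 2 n t / m. The second-longest wavelength is m = 2: λ = 2 × 1.33 × 525 / 2.00 = 698 nm.

698 nm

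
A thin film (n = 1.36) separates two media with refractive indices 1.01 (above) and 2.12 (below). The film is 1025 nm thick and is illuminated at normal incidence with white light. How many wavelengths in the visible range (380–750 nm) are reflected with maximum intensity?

4

Top surface (1.01 → 1.36): reflection off a higher-index medium gives a half-wave phase shift.
Bottom surface (1.36 → 2.12): reflection off a higher-index medium gives a half-wave phase shift.
The two reflections carry the same phase change, so no net offset.
With no net inversion, constructive interference in reflection requires 2 n t = m λ.
λ = 2 n t / m = 2788 / m nm.
m=3: 929 nm (IR); m=4: 697 nm (visible); m=5: 558 nm (visible); m=6: 465 nm (visible); m=7: 398 nm (visible); m=8: 349 nm (UV).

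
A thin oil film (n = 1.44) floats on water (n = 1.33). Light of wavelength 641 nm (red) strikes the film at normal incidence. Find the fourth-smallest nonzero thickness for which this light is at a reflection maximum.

779 nm

Top surface (1.0 → 1.44): reflection off a higher-index medium gives a half-wave phase shift.
At the lower boundary (n = 1.44 to n = 1.33) the reflected ray undergoes no phase shift.
Net: one phase inversion between the two reflected rays.
So the condition for constructive reflection is 2 n t = (m + ½) λ.
The fourth-smallest nonzero thickness corresponds to m = 3: t = (m + ½) λ / (2 n) = 3.50 × 641 / (2 × 1.44) = 779 nm.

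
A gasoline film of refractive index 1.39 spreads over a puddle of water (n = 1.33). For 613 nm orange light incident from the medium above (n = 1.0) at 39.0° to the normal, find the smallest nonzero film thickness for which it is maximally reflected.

124 nm

Ray reflecting at the top interface goes from n = 1.0 toward n = 1.39: a half-wave phase shift.
Bottom surface (1.39 → 1.33): reflection off a lower-index medium gives no phase shift.
The two reflections differ by half a wavelength.
For strong reflection here: 2 n t cos θ_r = (m + ½) λ.
Snell's law: 1.0 sin 39.0° = 1.39 sin θ_r → sin θ_r = 0.453, cos θ_r = 0.892.
Minimum at m = 0: t = λ / (4 n cos θ_r) = 613 / (4 × 1.39 × 0.892) = 124 nm.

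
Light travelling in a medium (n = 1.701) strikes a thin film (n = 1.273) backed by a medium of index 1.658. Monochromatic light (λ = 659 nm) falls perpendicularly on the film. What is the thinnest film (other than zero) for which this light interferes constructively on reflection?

129 nm

Ray reflecting at the top interface goes from n = 1.701 toward n = 1.273: no phase shift.
At the lower boundary (n = 1.273 to n = 1.658) the reflected ray undergoes a half-wave phase shift.
The two reflections differ by half a wavelength.
With one net inversion, constructive interference in reflection requires 2 n t = (m + ½) λ.
Minimum at m = 0: t = λ / (4 n) = 659 / (4 × 1.273) = 129 nm.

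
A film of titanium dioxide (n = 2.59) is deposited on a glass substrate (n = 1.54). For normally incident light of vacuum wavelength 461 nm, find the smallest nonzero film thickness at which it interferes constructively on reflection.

At the upper boundary (n = 1.0 to n = 2.59) the reflected ray undergoes a half-wave phase shift.
Ray reflecting at the bottom interface goes from n = 2.59 toward n = 1.54: no phase shift.
Exactly one π shift → a net half-wave offset.
For strong reflection here: 2 n t = (m + ½) λ.
Minimum at m = 0: t = λ / (4 n) = 461 / (4 × 2.59) = 44.5 nm.

44.5 nm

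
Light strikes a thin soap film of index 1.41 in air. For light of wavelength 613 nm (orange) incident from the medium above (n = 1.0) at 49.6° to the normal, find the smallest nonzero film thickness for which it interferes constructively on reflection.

129 nm

Top surface (1.0 → 1.41): reflection off a higher-index medium gives a half-wave phase shift.
Ray reflecting at the bottom interface goes from n = 1.41 toward n = 1.0: no phase shift.
Net: one phase inversion between the two reflected rays.
For strong reflection here: 2 n t cos θ_r = (m + ½) λ.
Snell's law: 1.0 sin 49.6° = 1.41 sin θ_r → sin θ_r = 0.540, cos θ_r = 0.842.
Minimum at m = 0: t = λ / (4 n cos θ_r) = 613 / (4 × 1.41 × 0.842) = 129 nm.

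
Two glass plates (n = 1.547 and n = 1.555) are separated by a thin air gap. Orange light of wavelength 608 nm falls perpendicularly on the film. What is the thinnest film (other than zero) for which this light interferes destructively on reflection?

304 nm

Top surface (1.547 → 1.0): reflection off a lower-index medium gives no phase shift.
At the lower boundary (n = 1.0 to n = 1.555) the reflected ray undergoes a half-wave phase shift.
The two reflections differ by half a wavelength.
So the condition for destructive reflection is 2 n t = m λ.
Minimum nonzero at m = 1: t = λ / (2 n) = 608 / (2 × 1.0) = 304 nm.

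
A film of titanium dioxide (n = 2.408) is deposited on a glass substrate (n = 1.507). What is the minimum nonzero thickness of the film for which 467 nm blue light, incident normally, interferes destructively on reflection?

Ray reflecting at the top interface goes from n = 1.0 toward n = 2.408: a half-wave phase shift.
At the lower boundary (n = 2.408 to n = 1.507) the reflected ray undergoes no phase shift.
Exactly one π shift → a net half-wave offset.
For minimum reflection here: 2 n t = m λ.
Minimum nonzero at m = 1: t = λ / (2 n) = 467 / (2 × 2.408) = 97.0 nm.

97.0 nm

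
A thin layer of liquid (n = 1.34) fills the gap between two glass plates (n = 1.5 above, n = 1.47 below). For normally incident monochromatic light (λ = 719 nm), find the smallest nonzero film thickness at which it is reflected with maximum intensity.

Top surface (1.5 → 1.34): reflection off a lower-index medium gives no phase shift.
Bottom surface (1.34 → 1.47): reflection off a higher-index medium gives a half-wave phase shift.
Net: one phase inversion between the two reflected rays.
So the condition for constructive reflection is 2 n t = (m + ½) λ.
Minimum at m = 0: t = λ / (4 n) = 719 / (4 × 1.34) = 134 nm.

134 nm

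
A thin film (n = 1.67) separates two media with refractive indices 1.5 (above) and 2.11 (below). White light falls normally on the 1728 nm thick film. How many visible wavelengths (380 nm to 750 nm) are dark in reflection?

7

Ray reflecting at the top interface goes from n = 1.5 toward n = 1.67: a half-wave phase shift.
Ray reflecting at the bottom interface goes from n = 1.67 toward n = 2.11: a half-wave phase shift.
The two reflections carry the same phase change, so no net offset.
So the condition for destructive reflection is 2 n t = (m + ½) λ.
λ = 2 n t / (m + ½) = 5772 / (m + ½) nm.
m=7: 770 nm (IR); m=8: 679 nm (visible); m=9: 608 nm (visible); m=10: 550 nm (visible); m=11: 502 nm (visible); m=12: 462 nm (visible); m=13: 428 nm (visible); m=14: 398 nm (visible); m=15: 372 nm (UV).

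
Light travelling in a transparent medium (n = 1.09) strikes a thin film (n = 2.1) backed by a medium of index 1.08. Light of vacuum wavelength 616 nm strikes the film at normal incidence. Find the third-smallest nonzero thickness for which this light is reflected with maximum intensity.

Ray reflecting at the top interface goes from n = 1.09 toward n = 2.1: a half-wave phase shift.
At the lower boundary (n = 2.1 to n = 1.08) the reflected ray undergoes no phase shift.
The two reflections differ by half a wavelength.
For bright reflection here: 2 n t = (m + ½) λ.
The third-smallest nonzero thickness corresponds to m = 2: t = (m + ½) λ / (2 n) = 2.50 × 616 / (2 × 2.1) = 367 nm.

367 nm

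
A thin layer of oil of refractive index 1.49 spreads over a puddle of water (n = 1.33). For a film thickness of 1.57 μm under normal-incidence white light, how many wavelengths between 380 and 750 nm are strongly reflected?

At the upper boundary (n = 1.0 to n = 1.49) the reflected ray undergoes a half-wave phase shift.
Bottom surface (1.49 → 1.33): reflection off a lower-index medium gives no phase shift.
Net: one phase inversion between the two reflected rays.
With one net inversion, constructive interference in reflection requires 2 n t = (m + ½) λ.
λ = 2 n t / (m + ½) = 4679 / (m + ½) nm.
m=5: 851 nm (IR); m=6: 720 nm (visible); m=7: 624 nm (visible); m=8: 550 nm (visible); m=9: 492 nm (visible); m=10: 446 nm (visible); m=11: 407 nm (visible); m=12: 374 nm (UV).

6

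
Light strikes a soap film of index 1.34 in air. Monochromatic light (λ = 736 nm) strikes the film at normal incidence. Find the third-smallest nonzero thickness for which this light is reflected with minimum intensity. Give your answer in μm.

0.824 μm

Top surface (1.0 → 1.34): reflection off a higher-index medium gives a half-wave phase shift.
Bottom surface (1.34 → 1.0): reflection off a lower-index medium gives no phase shift.
The two reflections differ by half a wavelength.
So the condition for destructive reflection is 2 n t = m λ.
The third-smallest nonzero thickness corresponds to m = 3: t = m λ / (2 n) = 3.00 × 736 / (2 × 1.34) = 824 nm.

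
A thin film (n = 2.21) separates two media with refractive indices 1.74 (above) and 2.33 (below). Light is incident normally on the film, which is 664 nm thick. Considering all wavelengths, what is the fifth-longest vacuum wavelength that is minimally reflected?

Ray reflecting at the top interface goes from n = 1.74 toward n = 2.21: a half-wave phase shift.
Ray reflecting at the bottom interface goes from n = 2.21 toward n = 2.33: a half-wave phase shift.
Net: no relative phase inversion (both shifts match).
For dark reflection here: 2 n t = (m + ½) λ.
λ = 2 n t / (m + ½). The fifth-longest wavelength is m = 4: λ = 2 × 2.21 × 664 / 4.50 = 652 nm.

652 nm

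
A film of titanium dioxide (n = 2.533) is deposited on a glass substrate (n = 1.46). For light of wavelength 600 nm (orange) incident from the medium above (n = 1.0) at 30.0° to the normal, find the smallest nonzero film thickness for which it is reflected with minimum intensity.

121 nm

Top surface (1.0 → 2.533): reflection off a higher-index medium gives a half-wave phase shift.
Ray reflecting at the bottom interface goes from n = 2.533 toward n = 1.46: no phase shift.
Exactly one π shift → a net half-wave offset.
So the condition for destructive reflection is 2 n t cos θ_r = m λ.
Snell's law: 1.0 sin 30.0° = 2.533 sin θ_r → sin θ_r = 0.197, cos θ_r = 0.980.
Minimum nonzero at m = 1: t = λ / (2 n cos θ_r) = 600 / (2 × 2.533 × 0.980) = 121 nm.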